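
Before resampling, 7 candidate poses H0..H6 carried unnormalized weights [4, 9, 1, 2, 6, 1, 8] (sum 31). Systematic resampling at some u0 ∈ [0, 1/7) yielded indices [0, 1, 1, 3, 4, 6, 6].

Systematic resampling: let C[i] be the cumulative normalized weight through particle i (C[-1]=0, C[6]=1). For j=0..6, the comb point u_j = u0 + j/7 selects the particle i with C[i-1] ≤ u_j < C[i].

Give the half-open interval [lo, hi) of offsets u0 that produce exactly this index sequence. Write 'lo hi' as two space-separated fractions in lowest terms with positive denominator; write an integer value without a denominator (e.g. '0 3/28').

C = [4/31, 13/31, 14/31, 16/31, 22/31, 23/31, 1]
j=0 picked index 0: u0 ∈ [0, 4/31)
j=1 picked index 1: u0 ∈ [-3/217, 60/217)
j=2 picked index 1: u0 ∈ [-34/217, 29/217)
j=3 picked index 3: u0 ∈ [5/217, 19/217)
j=4 picked index 4: u0 ∈ [-12/217, 30/217)
j=5 picked index 6: u0 ∈ [6/217, 2/7)
j=6 picked index 6: u0 ∈ [-25/217, 1/7)
intersection: [6/217, 19/217)

6/217 19/217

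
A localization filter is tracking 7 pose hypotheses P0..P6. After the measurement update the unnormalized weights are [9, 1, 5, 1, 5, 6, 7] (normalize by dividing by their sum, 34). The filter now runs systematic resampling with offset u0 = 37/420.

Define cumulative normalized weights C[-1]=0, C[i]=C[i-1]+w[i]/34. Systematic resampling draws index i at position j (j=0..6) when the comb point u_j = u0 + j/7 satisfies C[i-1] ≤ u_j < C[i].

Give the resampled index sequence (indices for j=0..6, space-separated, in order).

C = [9/34, 5/17, 15/34, 8/17, 21/34, 27/34, 1]
j=0: u_0=37/420 ∈ [0, 9/34) → index 0
j=1: u_1=97/420 ∈ [0, 9/34) → index 0
j=2: u_2=157/420 ∈ [5/17, 15/34) → index 2
j=3: u_3=31/60 ∈ [8/17, 21/34) → index 4
j=4: u_4=277/420 ∈ [21/34, 27/34) → index 5
j=5: u_5=337/420 ∈ [27/34, 1) → index 6
j=6: u_6=397/420 ∈ [27/34, 1) → index 6

0 0 2 4 5 6 6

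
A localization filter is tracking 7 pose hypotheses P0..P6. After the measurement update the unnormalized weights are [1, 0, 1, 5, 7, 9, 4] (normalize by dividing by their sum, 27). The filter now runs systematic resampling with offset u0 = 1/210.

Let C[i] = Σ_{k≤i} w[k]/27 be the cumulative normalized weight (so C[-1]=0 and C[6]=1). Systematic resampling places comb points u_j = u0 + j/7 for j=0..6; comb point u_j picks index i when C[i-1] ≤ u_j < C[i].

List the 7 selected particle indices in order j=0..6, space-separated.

C = [1/27, 1/27, 2/27, 7/27, 14/27, 23/27, 1]
j=0: u_0=1/210 ∈ [0, 1/27) → index 0
j=1: u_1=31/210 ∈ [2/27, 7/27) → index 3
j=2: u_2=61/210 ∈ [7/27, 14/27) → index 4
j=3: u_3=13/30 ∈ [7/27, 14/27) → index 4
j=4: u_4=121/210 ∈ [14/27, 23/27) → index 5
j=5: u_5=151/210 ∈ [14/27, 23/27) → index 5
j=6: u_6=181/210 ∈ [23/27, 1) → index 6

0 3 4 4 5 5 6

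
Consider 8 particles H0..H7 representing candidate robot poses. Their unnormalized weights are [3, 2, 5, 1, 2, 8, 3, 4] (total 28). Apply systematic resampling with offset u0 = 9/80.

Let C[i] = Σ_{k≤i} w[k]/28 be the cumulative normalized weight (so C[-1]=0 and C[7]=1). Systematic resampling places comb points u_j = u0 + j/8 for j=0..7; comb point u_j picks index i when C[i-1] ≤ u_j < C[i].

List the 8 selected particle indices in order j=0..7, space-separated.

C = [3/28, 5/28, 5/14, 11/28, 13/28, 3/4, 6/7, 1]
j=0: u_0=9/80 ∈ [3/28, 5/28) → index 1
j=1: u_1=19/80 ∈ [5/28, 5/14) → index 2
j=2: u_2=29/80 ∈ [5/14, 11/28) → index 3
j=3: u_3=39/80 ∈ [13/28, 3/4) → index 5
j=4: u_4=49/80 ∈ [13/28, 3/4) → index 5
j=5: u_5=59/80 ∈ [13/28, 3/4) → index 5
j=6: u_6=69/80 ∈ [6/7, 1) → index 7
j=7: u_7=79/80 ∈ [6/7, 1) → index 7

1 2 3 5 5 5 7 7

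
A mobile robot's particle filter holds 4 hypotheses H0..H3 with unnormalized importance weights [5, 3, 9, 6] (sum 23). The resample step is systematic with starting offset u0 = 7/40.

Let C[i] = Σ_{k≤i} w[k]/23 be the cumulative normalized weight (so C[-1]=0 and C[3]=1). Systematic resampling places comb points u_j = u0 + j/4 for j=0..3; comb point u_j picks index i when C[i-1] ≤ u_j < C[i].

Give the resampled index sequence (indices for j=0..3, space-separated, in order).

0 2 2 3

C = [5/23, 8/23, 17/23, 1]
j=0: u_0=7/40 ∈ [0, 5/23) → index 0
j=1: u_1=17/40 ∈ [8/23, 17/23) → index 2
j=2: u_2=27/40 ∈ [8/23, 17/23) → index 2
j=3: u_3=37/40 ∈ [17/23, 1) → index 3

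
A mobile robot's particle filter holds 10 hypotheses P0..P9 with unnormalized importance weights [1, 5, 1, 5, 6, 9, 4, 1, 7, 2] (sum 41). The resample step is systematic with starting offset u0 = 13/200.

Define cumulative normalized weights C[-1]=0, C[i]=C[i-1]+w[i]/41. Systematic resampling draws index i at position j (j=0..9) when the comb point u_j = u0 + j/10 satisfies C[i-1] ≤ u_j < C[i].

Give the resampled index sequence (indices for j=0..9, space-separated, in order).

C = [1/41, 6/41, 7/41, 12/41, 18/41, 27/41, 31/41, 32/41, 39/41, 1]
j=0: u_0=13/200 ∈ [1/41, 6/41) → index 1
j=1: u_1=33/200 ∈ [6/41, 7/41) → index 2
j=2: u_2=53/200 ∈ [7/41, 12/41) → index 3
j=3: u_3=73/200 ∈ [12/41, 18/41) → index 4
j=4: u_4=93/200 ∈ [18/41, 27/41) → index 5
j=5: u_5=113/200 ∈ [18/41, 27/41) → index 5
j=6: u_6=133/200 ∈ [27/41, 31/41) → index 6
j=7: u_7=153/200 ∈ [31/41, 32/41) → index 7
j=8: u_8=173/200 ∈ [32/41, 39/41) → index 8
j=9: u_9=193/200 ∈ [39/41, 1) → index 9

1 2 3 4 5 5 6 7 8 9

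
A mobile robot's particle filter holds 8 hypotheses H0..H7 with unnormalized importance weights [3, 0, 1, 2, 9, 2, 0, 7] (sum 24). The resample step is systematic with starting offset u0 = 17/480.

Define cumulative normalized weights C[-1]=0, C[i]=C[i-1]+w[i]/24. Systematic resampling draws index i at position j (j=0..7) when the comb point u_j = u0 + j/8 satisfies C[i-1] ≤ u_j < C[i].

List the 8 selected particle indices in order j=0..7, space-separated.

C = [1/8, 1/8, 1/6, 1/4, 5/8, 17/24, 17/24, 1]
j=0: u_0=17/480 ∈ [0, 1/8) → index 0
j=1: u_1=77/480 ∈ [1/8, 1/6) → index 2
j=2: u_2=137/480 ∈ [1/4, 5/8) → index 4
j=3: u_3=197/480 ∈ [1/4, 5/8) → index 4
j=4: u_4=257/480 ∈ [1/4, 5/8) → index 4
j=5: u_5=317/480 ∈ [5/8, 17/24) → index 5
j=6: u_6=377/480 ∈ [17/24, 1) → index 7
j=7: u_7=437/480 ∈ [17/24, 1) → index 7

0 2 4 4 4 5 7 7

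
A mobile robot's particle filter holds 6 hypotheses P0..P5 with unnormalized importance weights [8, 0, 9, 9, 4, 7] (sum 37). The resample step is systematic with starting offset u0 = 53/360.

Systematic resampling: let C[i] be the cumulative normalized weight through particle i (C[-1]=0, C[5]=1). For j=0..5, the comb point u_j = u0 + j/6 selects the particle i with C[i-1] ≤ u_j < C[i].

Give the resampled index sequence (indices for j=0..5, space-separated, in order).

C = [8/37, 8/37, 17/37, 26/37, 30/37, 1]
j=0: u_0=53/360 ∈ [0, 8/37) → index 0
j=1: u_1=113/360 ∈ [8/37, 17/37) → index 2
j=2: u_2=173/360 ∈ [17/37, 26/37) → index 3
j=3: u_3=233/360 ∈ [17/37, 26/37) → index 3
j=4: u_4=293/360 ∈ [30/37, 1) → index 5
j=5: u_5=353/360 ∈ [30/37, 1) → index 5

0 2 3 3 5 5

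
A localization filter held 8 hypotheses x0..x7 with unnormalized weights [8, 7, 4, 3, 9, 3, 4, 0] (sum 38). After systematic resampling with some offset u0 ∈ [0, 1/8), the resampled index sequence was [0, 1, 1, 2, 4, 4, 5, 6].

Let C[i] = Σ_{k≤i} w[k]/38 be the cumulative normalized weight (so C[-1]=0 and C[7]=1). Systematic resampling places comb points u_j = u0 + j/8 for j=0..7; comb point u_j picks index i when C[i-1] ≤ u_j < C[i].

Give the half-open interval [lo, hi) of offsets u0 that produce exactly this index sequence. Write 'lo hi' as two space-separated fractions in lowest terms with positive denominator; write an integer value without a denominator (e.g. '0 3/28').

C = [4/19, 15/38, 1/2, 11/19, 31/38, 17/19, 1, 1]
j=0 picked index 0: u0 ∈ [0, 4/19)
j=1 picked index 1: u0 ∈ [13/152, 41/152)
j=2 picked index 1: u0 ∈ [-3/76, 11/76)
j=3 picked index 2: u0 ∈ [3/152, 1/8)
j=4 picked index 4: u0 ∈ [3/38, 6/19)
j=5 picked index 4: u0 ∈ [-7/152, 29/152)
j=6 picked index 5: u0 ∈ [5/76, 11/76)
j=7 picked index 6: u0 ∈ [3/152, 1/8)
intersection: [13/152, 1/8)

13/152 1/8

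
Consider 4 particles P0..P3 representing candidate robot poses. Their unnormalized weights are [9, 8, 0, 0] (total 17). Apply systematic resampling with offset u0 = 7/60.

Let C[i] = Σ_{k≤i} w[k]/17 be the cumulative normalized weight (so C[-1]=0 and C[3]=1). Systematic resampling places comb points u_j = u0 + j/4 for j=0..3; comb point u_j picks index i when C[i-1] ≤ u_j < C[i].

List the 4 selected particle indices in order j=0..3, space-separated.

C = [9/17, 1, 1, 1]
j=0: u_0=7/60 ∈ [0, 9/17) → index 0
j=1: u_1=11/30 ∈ [0, 9/17) → index 0
j=2: u_2=37/60 ∈ [9/17, 1) → index 1
j=3: u_3=13/15 ∈ [9/17, 1) → index 1

0 0 1 1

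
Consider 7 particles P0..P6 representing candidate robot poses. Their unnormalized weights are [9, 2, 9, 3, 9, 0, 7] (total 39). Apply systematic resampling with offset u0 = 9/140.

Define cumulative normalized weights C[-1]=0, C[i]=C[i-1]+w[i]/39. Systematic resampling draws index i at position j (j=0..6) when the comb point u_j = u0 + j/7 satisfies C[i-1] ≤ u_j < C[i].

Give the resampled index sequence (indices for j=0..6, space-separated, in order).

C = [3/13, 11/39, 20/39, 23/39, 32/39, 32/39, 1]
j=0: u_0=9/140 ∈ [0, 3/13) → index 0
j=1: u_1=29/140 ∈ [0, 3/13) → index 0
j=2: u_2=7/20 ∈ [11/39, 20/39) → index 2
j=3: u_3=69/140 ∈ [11/39, 20/39) → index 2
j=4: u_4=89/140 ∈ [23/39, 32/39) → index 4
j=5: u_5=109/140 ∈ [23/39, 32/39) → index 4
j=6: u_6=129/140 ∈ [32/39, 1) → index 6

0 0 2 2 4 4 6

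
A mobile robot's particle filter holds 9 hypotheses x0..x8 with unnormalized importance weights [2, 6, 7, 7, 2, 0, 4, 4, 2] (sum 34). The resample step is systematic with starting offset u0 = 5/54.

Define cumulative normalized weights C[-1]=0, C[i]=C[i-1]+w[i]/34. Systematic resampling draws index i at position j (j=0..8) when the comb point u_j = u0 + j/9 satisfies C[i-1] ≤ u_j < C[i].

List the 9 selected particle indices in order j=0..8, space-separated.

1 1 2 2 3 4 6 7 8

C = [1/17, 4/17, 15/34, 11/17, 12/17, 12/17, 14/17, 16/17, 1]
j=0: u_0=5/54 ∈ [1/17, 4/17) → index 1
j=1: u_1=11/54 ∈ [1/17, 4/17) → index 1
j=2: u_2=17/54 ∈ [4/17, 15/34) → index 2
j=3: u_3=23/54 ∈ [4/17, 15/34) → index 2
j=4: u_4=29/54 ∈ [15/34, 11/17) → index 3
j=5: u_5=35/54 ∈ [11/17, 12/17) → index 4
j=6: u_6=41/54 ∈ [12/17, 14/17) → index 6
j=7: u_7=47/54 ∈ [14/17, 16/17) → index 7
j=8: u_8=53/54 ∈ [16/17, 1) → index 8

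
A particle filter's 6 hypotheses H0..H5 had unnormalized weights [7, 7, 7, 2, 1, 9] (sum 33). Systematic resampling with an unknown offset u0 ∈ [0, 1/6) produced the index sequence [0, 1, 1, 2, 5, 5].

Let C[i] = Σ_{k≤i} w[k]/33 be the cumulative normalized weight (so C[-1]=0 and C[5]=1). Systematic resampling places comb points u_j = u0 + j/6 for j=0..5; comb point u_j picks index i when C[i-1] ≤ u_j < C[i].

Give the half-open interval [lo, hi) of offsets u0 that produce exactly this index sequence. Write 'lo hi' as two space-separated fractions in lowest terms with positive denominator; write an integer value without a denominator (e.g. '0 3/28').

C = [7/33, 14/33, 7/11, 23/33, 8/11, 1]
j=0 picked index 0: u0 ∈ [0, 7/33)
j=1 picked index 1: u0 ∈ [1/22, 17/66)
j=2 picked index 1: u0 ∈ [-4/33, 1/11)
j=3 picked index 2: u0 ∈ [-5/66, 3/22)
j=4 picked index 5: u0 ∈ [2/33, 1/3)
j=5 picked index 5: u0 ∈ [-7/66, 1/6)
intersection: [2/33, 1/11)

2/33 1/11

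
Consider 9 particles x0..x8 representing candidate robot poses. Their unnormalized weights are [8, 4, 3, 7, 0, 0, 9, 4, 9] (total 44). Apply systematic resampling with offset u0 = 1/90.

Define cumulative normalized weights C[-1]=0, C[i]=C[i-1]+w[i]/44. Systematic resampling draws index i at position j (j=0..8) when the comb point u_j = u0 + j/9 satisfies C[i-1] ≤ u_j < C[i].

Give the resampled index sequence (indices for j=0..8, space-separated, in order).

0 0 1 3 3 6 6 7 8

C = [2/11, 3/11, 15/44, 1/2, 1/2, 1/2, 31/44, 35/44, 1]
j=0: u_0=1/90 ∈ [0, 2/11) → index 0
j=1: u_1=11/90 ∈ [0, 2/11) → index 0
j=2: u_2=7/30 ∈ [2/11, 3/11) → index 1
j=3: u_3=31/90 ∈ [15/44, 1/2) → index 3
j=4: u_4=41/90 ∈ [15/44, 1/2) → index 3
j=5: u_5=17/30 ∈ [1/2, 31/44) → index 6
j=6: u_6=61/90 ∈ [1/2, 31/44) → index 6
j=7: u_7=71/90 ∈ [31/44, 35/44) → index 7
j=8: u_8=9/10 ∈ [35/44, 1) → index 8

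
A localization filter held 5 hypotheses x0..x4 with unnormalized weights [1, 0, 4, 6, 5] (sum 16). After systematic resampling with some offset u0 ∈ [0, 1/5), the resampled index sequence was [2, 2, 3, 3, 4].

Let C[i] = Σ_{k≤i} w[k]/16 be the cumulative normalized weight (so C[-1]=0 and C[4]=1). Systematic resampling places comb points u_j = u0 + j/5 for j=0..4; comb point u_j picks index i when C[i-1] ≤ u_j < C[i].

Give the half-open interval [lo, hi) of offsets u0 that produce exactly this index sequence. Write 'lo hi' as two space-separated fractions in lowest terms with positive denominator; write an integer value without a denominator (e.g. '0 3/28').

1/16 7/80

C = [1/16, 1/16, 5/16, 11/16, 1]
j=0 picked index 2: u0 ∈ [1/16, 5/16)
j=1 picked index 2: u0 ∈ [-11/80, 9/80)
j=2 picked index 3: u0 ∈ [-7/80, 23/80)
j=3 picked index 3: u0 ∈ [-23/80, 7/80)
j=4 picked index 4: u0 ∈ [-9/80, 1/5)
intersection: [1/16, 7/80)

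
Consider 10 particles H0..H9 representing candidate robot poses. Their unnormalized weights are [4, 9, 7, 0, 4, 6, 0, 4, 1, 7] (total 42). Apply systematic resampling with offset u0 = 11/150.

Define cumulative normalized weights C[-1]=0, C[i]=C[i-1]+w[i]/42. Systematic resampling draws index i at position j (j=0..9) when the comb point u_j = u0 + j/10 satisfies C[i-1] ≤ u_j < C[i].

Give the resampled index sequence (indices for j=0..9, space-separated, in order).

C = [2/21, 13/42, 10/21, 10/21, 4/7, 5/7, 5/7, 17/21, 5/6, 1]
j=0: u_0=11/150 ∈ [0, 2/21) → index 0
j=1: u_1=13/75 ∈ [2/21, 13/42) → index 1
j=2: u_2=41/150 ∈ [2/21, 13/42) → index 1
j=3: u_3=28/75 ∈ [13/42, 10/21) → index 2
j=4: u_4=71/150 ∈ [13/42, 10/21) → index 2
j=5: u_5=43/75 ∈ [4/7, 5/7) → index 5
j=6: u_6=101/150 ∈ [4/7, 5/7) → index 5
j=7: u_7=58/75 ∈ [5/7, 17/21) → index 7
j=8: u_8=131/150 ∈ [5/6, 1) → index 9
j=9: u_9=73/75 ∈ [5/6, 1) → index 9

0 1 1 2 2 5 5 7 9 9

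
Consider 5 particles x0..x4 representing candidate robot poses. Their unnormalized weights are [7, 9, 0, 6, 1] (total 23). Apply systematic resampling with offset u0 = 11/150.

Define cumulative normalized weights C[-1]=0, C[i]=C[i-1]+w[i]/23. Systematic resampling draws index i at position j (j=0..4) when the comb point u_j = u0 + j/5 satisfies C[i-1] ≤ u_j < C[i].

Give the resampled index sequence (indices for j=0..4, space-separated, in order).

0 0 1 1 3

C = [7/23, 16/23, 16/23, 22/23, 1]
j=0: u_0=11/150 ∈ [0, 7/23) → index 0
j=1: u_1=41/150 ∈ [0, 7/23) → index 0
j=2: u_2=71/150 ∈ [7/23, 16/23) → index 1
j=3: u_3=101/150 ∈ [7/23, 16/23) → index 1
j=4: u_4=131/150 ∈ [16/23, 22/23) → index 3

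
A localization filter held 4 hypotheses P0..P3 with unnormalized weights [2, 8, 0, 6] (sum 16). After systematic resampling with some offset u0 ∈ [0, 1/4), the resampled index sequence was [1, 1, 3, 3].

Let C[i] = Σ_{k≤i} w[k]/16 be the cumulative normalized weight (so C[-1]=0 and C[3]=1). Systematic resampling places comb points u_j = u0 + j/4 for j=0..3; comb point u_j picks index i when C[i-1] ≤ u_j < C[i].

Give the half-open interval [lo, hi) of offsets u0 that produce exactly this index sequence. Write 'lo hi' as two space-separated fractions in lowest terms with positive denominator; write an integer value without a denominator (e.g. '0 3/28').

C = [1/8, 5/8, 5/8, 1]
j=0 picked index 1: u0 ∈ [1/8, 5/8)
j=1 picked index 1: u0 ∈ [-1/8, 3/8)
j=2 picked index 3: u0 ∈ [1/8, 1/2)
j=3 picked index 3: u0 ∈ [-1/8, 1/4)
intersection: [1/8, 1/4)

1/8 1/4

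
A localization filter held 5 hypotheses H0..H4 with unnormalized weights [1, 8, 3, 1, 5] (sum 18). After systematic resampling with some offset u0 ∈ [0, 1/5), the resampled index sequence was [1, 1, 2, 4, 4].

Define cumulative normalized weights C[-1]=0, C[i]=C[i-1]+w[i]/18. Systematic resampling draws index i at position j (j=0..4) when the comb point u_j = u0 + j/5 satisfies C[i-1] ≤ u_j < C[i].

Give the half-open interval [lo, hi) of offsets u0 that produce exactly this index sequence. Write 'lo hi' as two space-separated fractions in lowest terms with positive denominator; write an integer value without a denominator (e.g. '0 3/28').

11/90 1/5

C = [1/18, 1/2, 2/3, 13/18, 1]
j=0 picked index 1: u0 ∈ [1/18, 1/2)
j=1 picked index 1: u0 ∈ [-13/90, 3/10)
j=2 picked index 2: u0 ∈ [1/10, 4/15)
j=3 picked index 4: u0 ∈ [11/90, 2/5)
j=4 picked index 4: u0 ∈ [-7/90, 1/5)
intersection: [11/90, 1/5)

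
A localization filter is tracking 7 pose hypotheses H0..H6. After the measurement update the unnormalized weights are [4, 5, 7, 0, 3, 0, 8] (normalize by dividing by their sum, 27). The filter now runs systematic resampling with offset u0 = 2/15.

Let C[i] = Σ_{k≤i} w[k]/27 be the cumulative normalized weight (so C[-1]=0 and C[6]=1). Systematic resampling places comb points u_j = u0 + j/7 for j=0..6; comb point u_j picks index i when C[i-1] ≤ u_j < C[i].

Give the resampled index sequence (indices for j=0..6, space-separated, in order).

0 1 2 2 6 6 6

C = [4/27, 1/3, 16/27, 16/27, 19/27, 19/27, 1]
j=0: u_0=2/15 ∈ [0, 4/27) → index 0
j=1: u_1=29/105 ∈ [4/27, 1/3) → index 1
j=2: u_2=44/105 ∈ [1/3, 16/27) → index 2
j=3: u_3=59/105 ∈ [1/3, 16/27) → index 2
j=4: u_4=74/105 ∈ [19/27, 1) → index 6
j=5: u_5=89/105 ∈ [19/27, 1) → index 6
j=6: u_6=104/105 ∈ [19/27, 1) → index 6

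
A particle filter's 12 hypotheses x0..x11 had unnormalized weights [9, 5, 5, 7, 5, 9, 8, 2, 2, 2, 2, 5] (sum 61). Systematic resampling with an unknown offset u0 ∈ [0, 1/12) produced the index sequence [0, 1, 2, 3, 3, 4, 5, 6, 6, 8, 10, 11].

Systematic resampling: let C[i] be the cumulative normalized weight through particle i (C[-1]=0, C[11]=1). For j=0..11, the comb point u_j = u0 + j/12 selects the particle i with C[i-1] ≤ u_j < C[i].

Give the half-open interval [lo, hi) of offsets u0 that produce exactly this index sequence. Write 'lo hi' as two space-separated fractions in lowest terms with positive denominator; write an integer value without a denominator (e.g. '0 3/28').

C = [9/61, 14/61, 19/61, 26/61, 31/61, 40/61, 48/61, 50/61, 52/61, 54/61, 56/61, 1]
j=0 picked index 0: u0 ∈ [0, 9/61)
j=1 picked index 1: u0 ∈ [47/732, 107/732)
j=2 picked index 2: u0 ∈ [23/366, 53/366)
j=3 picked index 3: u0 ∈ [15/244, 43/244)
j=4 picked index 3: u0 ∈ [-4/183, 17/183)
j=5 picked index 4: u0 ∈ [7/732, 67/732)
j=6 picked index 5: u0 ∈ [1/122, 19/122)
j=7 picked index 6: u0 ∈ [53/732, 149/732)
j=8 picked index 6: u0 ∈ [-2/183, 22/183)
j=9 picked index 8: u0 ∈ [17/244, 25/244)
j=10 picked index 10: u0 ∈ [19/366, 31/366)
j=11 picked index 11: u0 ∈ [1/732, 1/12)
intersection: [53/732, 1/12)

53/732 1/12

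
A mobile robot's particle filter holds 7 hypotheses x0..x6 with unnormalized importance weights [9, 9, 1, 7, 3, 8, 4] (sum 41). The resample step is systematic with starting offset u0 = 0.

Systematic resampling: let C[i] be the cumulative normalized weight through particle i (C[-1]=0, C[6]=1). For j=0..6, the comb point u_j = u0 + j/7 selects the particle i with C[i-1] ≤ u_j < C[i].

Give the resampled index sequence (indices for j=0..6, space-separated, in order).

0 0 1 1 3 5 5

C = [9/41, 18/41, 19/41, 26/41, 29/41, 37/41, 1]
j=0: u_0=0 ∈ [0, 9/41) → index 0
j=1: u_1=1/7 ∈ [0, 9/41) → index 0
j=2: u_2=2/7 ∈ [9/41, 18/41) → index 1
j=3: u_3=3/7 ∈ [9/41, 18/41) → index 1
j=4: u_4=4/7 ∈ [19/41, 26/41) → index 3
j=5: u_5=5/7 ∈ [29/41, 37/41) → index 5
j=6: u_6=6/7 ∈ [29/41, 37/41) → index 5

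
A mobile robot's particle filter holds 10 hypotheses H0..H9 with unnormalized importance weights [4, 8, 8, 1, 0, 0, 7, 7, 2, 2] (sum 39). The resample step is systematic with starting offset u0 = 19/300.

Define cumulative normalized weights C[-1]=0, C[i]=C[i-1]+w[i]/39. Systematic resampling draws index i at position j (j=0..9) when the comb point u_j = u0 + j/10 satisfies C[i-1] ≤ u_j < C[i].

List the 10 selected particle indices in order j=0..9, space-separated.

0 1 1 2 2 6 6 7 7 9

C = [4/39, 4/13, 20/39, 7/13, 7/13, 7/13, 28/39, 35/39, 37/39, 1]
j=0: u_0=19/300 ∈ [0, 4/39) → index 0
j=1: u_1=49/300 ∈ [4/39, 4/13) → index 1
j=2: u_2=79/300 ∈ [4/39, 4/13) → index 1
j=3: u_3=109/300 ∈ [4/13, 20/39) → index 2
j=4: u_4=139/300 ∈ [4/13, 20/39) → index 2
j=5: u_5=169/300 ∈ [7/13, 28/39) → index 6
j=6: u_6=199/300 ∈ [7/13, 28/39) → index 6
j=7: u_7=229/300 ∈ [28/39, 35/39) → index 7
j=8: u_8=259/300 ∈ [28/39, 35/39) → index 7
j=9: u_9=289/300 ∈ [37/39, 1) → index 9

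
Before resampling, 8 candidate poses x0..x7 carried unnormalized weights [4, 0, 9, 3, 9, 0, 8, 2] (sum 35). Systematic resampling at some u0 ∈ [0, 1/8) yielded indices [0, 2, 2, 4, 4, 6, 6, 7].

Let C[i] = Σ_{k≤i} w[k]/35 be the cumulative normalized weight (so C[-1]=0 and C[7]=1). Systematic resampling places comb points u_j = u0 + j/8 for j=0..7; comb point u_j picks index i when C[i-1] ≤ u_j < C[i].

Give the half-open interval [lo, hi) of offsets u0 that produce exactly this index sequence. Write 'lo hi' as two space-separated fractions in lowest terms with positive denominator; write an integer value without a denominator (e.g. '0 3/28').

C = [4/35, 4/35, 13/35, 16/35, 5/7, 5/7, 33/35, 1]
j=0 picked index 0: u0 ∈ [0, 4/35)
j=1 picked index 2: u0 ∈ [-3/280, 69/280)
j=2 picked index 2: u0 ∈ [-19/140, 17/140)
j=3 picked index 4: u0 ∈ [23/280, 19/56)
j=4 picked index 4: u0 ∈ [-3/70, 3/14)
j=5 picked index 6: u0 ∈ [5/56, 89/280)
j=6 picked index 6: u0 ∈ [-1/28, 27/140)
j=7 picked index 7: u0 ∈ [19/280, 1/8)
intersection: [5/56, 4/35)

5/56 4/35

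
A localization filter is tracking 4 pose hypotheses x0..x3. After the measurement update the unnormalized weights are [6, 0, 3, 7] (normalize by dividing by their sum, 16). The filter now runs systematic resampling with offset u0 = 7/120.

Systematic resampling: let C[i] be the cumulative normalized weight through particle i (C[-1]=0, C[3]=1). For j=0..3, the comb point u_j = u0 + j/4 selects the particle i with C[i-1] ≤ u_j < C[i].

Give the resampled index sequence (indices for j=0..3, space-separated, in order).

0 0 2 3

C = [3/8, 3/8, 9/16, 1]
j=0: u_0=7/120 ∈ [0, 3/8) → index 0
j=1: u_1=37/120 ∈ [0, 3/8) → index 0
j=2: u_2=67/120 ∈ [3/8, 9/16) → index 2
j=3: u_3=97/120 ∈ [9/16, 1) → index 3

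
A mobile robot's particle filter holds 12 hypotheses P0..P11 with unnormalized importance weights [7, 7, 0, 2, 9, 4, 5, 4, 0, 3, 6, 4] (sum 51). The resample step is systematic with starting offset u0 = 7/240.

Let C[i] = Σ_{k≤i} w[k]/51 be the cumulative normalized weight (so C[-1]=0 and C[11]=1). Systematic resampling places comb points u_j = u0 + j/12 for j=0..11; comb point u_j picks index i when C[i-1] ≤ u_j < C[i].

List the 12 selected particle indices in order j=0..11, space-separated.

C = [7/51, 14/51, 14/51, 16/51, 25/51, 29/51, 2/3, 38/51, 38/51, 41/51, 47/51, 1]
j=0: u_0=7/240 ∈ [0, 7/51) → index 0
j=1: u_1=9/80 ∈ [0, 7/51) → index 0
j=2: u_2=47/240 ∈ [7/51, 14/51) → index 1
j=3: u_3=67/240 ∈ [14/51, 16/51) → index 3
j=4: u_4=29/80 ∈ [16/51, 25/51) → index 4
j=5: u_5=107/240 ∈ [16/51, 25/51) → index 4
j=6: u_6=127/240 ∈ [25/51, 29/51) → index 5
j=7: u_7=49/80 ∈ [29/51, 2/3) → index 6
j=8: u_8=167/240 ∈ [2/3, 38/51) → index 7
j=9: u_9=187/240 ∈ [38/51, 41/51) → index 9
j=10: u_10=69/80 ∈ [41/51, 47/51) → index 10
j=11: u_11=227/240 ∈ [47/51, 1) → index 11

0 0 1 3 4 4 5 6 7 9 10 11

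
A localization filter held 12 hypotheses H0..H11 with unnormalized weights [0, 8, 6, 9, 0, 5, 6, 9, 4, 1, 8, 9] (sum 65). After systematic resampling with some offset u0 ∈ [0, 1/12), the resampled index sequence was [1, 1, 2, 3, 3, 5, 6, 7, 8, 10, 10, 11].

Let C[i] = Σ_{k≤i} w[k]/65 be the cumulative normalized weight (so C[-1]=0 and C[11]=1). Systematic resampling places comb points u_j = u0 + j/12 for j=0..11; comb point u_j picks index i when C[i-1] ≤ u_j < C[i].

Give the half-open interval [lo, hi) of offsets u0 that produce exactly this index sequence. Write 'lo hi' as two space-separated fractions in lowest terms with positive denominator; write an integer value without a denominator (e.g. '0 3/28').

C = [0, 8/65, 14/65, 23/65, 23/65, 28/65, 34/65, 43/65, 47/65, 48/65, 56/65, 1]
j=0 picked index 1: u0 ∈ [0, 8/65)
j=1 picked index 1: u0 ∈ [-1/12, 31/780)
j=2 picked index 2: u0 ∈ [-17/390, 19/390)
j=3 picked index 3: u0 ∈ [-9/260, 27/260)
j=4 picked index 3: u0 ∈ [-23/195, 4/195)
j=5 picked index 5: u0 ∈ [-49/780, 11/780)
j=6 picked index 6: u0 ∈ [-9/130, 3/130)
j=7 picked index 7: u0 ∈ [-47/780, 61/780)
j=8 picked index 8: u0 ∈ [-1/195, 11/195)
j=9 picked index 10: u0 ∈ [-3/260, 29/260)
j=10 picked index 10: u0 ∈ [-37/390, 11/390)
j=11 picked index 11: u0 ∈ [-43/780, 1/12)
intersection: [0, 11/780)

0 11/780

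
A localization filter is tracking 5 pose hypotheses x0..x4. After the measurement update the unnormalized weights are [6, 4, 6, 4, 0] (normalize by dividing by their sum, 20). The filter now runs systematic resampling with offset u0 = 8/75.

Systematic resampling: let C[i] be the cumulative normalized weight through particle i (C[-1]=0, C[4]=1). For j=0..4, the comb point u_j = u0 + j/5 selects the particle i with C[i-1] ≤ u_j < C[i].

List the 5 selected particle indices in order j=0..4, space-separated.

0 1 2 2 3

C = [3/10, 1/2, 4/5, 1, 1]
j=0: u_0=8/75 ∈ [0, 3/10) → index 0
j=1: u_1=23/75 ∈ [3/10, 1/2) → index 1
j=2: u_2=38/75 ∈ [1/2, 4/5) → index 2
j=3: u_3=53/75 ∈ [1/2, 4/5) → index 2
j=4: u_4=68/75 ∈ [4/5, 1) → index 3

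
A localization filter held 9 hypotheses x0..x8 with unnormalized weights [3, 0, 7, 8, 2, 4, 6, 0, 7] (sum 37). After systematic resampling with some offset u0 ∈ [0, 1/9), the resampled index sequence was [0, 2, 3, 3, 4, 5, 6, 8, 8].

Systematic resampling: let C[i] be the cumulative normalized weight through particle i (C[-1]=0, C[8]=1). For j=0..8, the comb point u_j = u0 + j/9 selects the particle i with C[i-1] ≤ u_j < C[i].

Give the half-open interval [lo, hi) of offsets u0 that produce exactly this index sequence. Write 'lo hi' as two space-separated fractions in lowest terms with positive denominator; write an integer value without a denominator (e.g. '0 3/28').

C = [3/37, 3/37, 10/37, 18/37, 20/37, 24/37, 30/37, 30/37, 1]
j=0 picked index 0: u0 ∈ [0, 3/37)
j=1 picked index 2: u0 ∈ [-10/333, 53/333)
j=2 picked index 3: u0 ∈ [16/333, 88/333)
j=3 picked index 3: u0 ∈ [-7/111, 17/111)
j=4 picked index 4: u0 ∈ [14/333, 32/333)
j=5 picked index 5: u0 ∈ [-5/333, 31/333)
j=6 picked index 6: u0 ∈ [-2/111, 16/111)
j=7 picked index 8: u0 ∈ [11/333, 2/9)
j=8 picked index 8: u0 ∈ [-26/333, 1/9)
intersection: [16/333, 3/37)

16/333 3/37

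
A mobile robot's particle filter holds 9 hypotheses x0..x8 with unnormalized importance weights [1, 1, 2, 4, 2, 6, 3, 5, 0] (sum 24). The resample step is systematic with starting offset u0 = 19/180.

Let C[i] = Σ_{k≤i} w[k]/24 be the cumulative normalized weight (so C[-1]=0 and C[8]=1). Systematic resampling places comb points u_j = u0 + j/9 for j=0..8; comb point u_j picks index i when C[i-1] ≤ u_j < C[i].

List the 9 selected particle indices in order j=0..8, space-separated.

2 3 3 5 5 5 6 7 7

C = [1/24, 1/12, 1/6, 1/3, 5/12, 2/3, 19/24, 1, 1]
j=0: u_0=19/180 ∈ [1/12, 1/6) → index 2
j=1: u_1=13/60 ∈ [1/6, 1/3) → index 3
j=2: u_2=59/180 ∈ [1/6, 1/3) → index 3
j=3: u_3=79/180 ∈ [5/12, 2/3) → index 5
j=4: u_4=11/20 ∈ [5/12, 2/3) → index 5
j=5: u_5=119/180 ∈ [5/12, 2/3) → index 5
j=6: u_6=139/180 ∈ [2/3, 19/24) → index 6
j=7: u_7=53/60 ∈ [19/24, 1) → index 7
j=8: u_8=179/180 ∈ [19/24, 1) → index 7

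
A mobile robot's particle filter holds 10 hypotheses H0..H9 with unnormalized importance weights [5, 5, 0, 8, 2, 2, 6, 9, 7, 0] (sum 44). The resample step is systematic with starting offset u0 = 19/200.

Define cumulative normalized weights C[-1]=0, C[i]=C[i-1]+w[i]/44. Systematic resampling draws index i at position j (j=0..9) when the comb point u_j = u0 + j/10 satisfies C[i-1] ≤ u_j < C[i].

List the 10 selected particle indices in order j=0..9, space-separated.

0 1 3 3 5 6 7 7 8 8

C = [5/44, 5/22, 5/22, 9/22, 5/11, 1/2, 7/11, 37/44, 1, 1]
j=0: u_0=19/200 ∈ [0, 5/44) → index 0
j=1: u_1=39/200 ∈ [5/44, 5/22) → index 1
j=2: u_2=59/200 ∈ [5/22, 9/22) → index 3
j=3: u_3=79/200 ∈ [5/22, 9/22) → index 3
j=4: u_4=99/200 ∈ [5/11, 1/2) → index 5
j=5: u_5=119/200 ∈ [1/2, 7/11) → index 6
j=6: u_6=139/200 ∈ [7/11, 37/44) → index 7
j=7: u_7=159/200 ∈ [7/11, 37/44) → index 7
j=8: u_8=179/200 ∈ [37/44, 1) → index 8
j=9: u_9=199/200 ∈ [37/44, 1) → index 8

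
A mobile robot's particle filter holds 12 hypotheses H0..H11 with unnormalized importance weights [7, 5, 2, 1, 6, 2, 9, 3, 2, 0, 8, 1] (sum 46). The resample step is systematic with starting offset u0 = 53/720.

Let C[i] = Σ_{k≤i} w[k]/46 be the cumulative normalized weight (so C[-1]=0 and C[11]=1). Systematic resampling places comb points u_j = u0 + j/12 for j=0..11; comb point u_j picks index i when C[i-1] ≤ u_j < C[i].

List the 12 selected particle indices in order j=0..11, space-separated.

0 1 1 3 4 5 6 6 7 10 10 11

C = [7/46, 6/23, 7/23, 15/46, 21/46, 1/2, 16/23, 35/46, 37/46, 37/46, 45/46, 1]
j=0: u_0=53/720 ∈ [0, 7/46) → index 0
j=1: u_1=113/720 ∈ [7/46, 6/23) → index 1
j=2: u_2=173/720 ∈ [7/46, 6/23) → index 1
j=3: u_3=233/720 ∈ [7/23, 15/46) → index 3
j=4: u_4=293/720 ∈ [15/46, 21/46) → index 4
j=5: u_5=353/720 ∈ [21/46, 1/2) → index 5
j=6: u_6=413/720 ∈ [1/2, 16/23) → index 6
j=7: u_7=473/720 ∈ [1/2, 16/23) → index 6
j=8: u_8=533/720 ∈ [16/23, 35/46) → index 7
j=9: u_9=593/720 ∈ [37/46, 45/46) → index 10
j=10: u_10=653/720 ∈ [37/46, 45/46) → index 10
j=11: u_11=713/720 ∈ [45/46, 1) → index 11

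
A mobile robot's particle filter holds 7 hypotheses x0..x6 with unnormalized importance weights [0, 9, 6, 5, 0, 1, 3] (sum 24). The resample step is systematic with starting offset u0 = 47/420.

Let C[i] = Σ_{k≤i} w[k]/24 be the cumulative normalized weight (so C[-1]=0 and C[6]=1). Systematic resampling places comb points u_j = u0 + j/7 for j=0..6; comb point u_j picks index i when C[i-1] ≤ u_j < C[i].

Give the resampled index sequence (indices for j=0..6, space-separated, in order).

1 1 2 2 3 3 6

C = [0, 3/8, 5/8, 5/6, 5/6, 7/8, 1]
j=0: u_0=47/420 ∈ [0, 3/8) → index 1
j=1: u_1=107/420 ∈ [0, 3/8) → index 1
j=2: u_2=167/420 ∈ [3/8, 5/8) → index 2
j=3: u_3=227/420 ∈ [3/8, 5/8) → index 2
j=4: u_4=41/60 ∈ [5/8, 5/6) → index 3
j=5: u_5=347/420 ∈ [5/8, 5/6) → index 3
j=6: u_6=407/420 ∈ [7/8, 1) → index 6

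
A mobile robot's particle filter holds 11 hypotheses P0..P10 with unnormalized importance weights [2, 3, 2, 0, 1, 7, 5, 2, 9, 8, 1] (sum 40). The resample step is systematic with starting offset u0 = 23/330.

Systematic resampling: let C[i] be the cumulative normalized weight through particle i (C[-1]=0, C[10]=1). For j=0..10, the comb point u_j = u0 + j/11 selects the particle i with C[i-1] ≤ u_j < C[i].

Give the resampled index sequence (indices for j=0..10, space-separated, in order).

C = [1/20, 1/8, 7/40, 7/40, 1/5, 3/8, 1/2, 11/20, 31/40, 39/40, 1]
j=0: u_0=23/330 ∈ [1/20, 1/8) → index 1
j=1: u_1=53/330 ∈ [1/8, 7/40) → index 2
j=2: u_2=83/330 ∈ [1/5, 3/8) → index 5
j=3: u_3=113/330 ∈ [1/5, 3/8) → index 5
j=4: u_4=13/30 ∈ [3/8, 1/2) → index 6
j=5: u_5=173/330 ∈ [1/2, 11/20) → index 7
j=6: u_6=203/330 ∈ [11/20, 31/40) → index 8
j=7: u_7=233/330 ∈ [11/20, 31/40) → index 8
j=8: u_8=263/330 ∈ [31/40, 39/40) → index 9
j=9: u_9=293/330 ∈ [31/40, 39/40) → index 9
j=10: u_10=323/330 ∈ [39/40, 1) → index 10

1 2 5 5 6 7 8 8 9 9 10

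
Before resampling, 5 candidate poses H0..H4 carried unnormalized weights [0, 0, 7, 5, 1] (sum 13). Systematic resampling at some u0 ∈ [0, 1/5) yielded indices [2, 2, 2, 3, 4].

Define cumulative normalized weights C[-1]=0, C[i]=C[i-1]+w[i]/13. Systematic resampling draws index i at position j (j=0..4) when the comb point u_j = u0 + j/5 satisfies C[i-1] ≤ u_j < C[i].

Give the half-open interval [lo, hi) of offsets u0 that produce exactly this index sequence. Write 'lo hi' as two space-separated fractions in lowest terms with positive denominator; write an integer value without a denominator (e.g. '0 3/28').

C = [0, 0, 7/13, 12/13, 1]
j=0 picked index 2: u0 ∈ [0, 7/13)
j=1 picked index 2: u0 ∈ [-1/5, 22/65)
j=2 picked index 2: u0 ∈ [-2/5, 9/65)
j=3 picked index 3: u0 ∈ [-4/65, 21/65)
j=4 picked index 4: u0 ∈ [8/65, 1/5)
intersection: [8/65, 9/65)

8/65 9/65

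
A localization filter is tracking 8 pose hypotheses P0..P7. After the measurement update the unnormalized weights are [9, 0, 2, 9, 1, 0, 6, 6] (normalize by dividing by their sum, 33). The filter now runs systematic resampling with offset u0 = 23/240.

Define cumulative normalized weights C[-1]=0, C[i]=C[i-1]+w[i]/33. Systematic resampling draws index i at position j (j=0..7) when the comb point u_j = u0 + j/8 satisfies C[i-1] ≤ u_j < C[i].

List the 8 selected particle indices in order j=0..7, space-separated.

C = [3/11, 3/11, 1/3, 20/33, 7/11, 7/11, 9/11, 1]
j=0: u_0=23/240 ∈ [0, 3/11) → index 0
j=1: u_1=53/240 ∈ [0, 3/11) → index 0
j=2: u_2=83/240 ∈ [1/3, 20/33) → index 3
j=3: u_3=113/240 ∈ [1/3, 20/33) → index 3
j=4: u_4=143/240 ∈ [1/3, 20/33) → index 3
j=5: u_5=173/240 ∈ [7/11, 9/11) → index 6
j=6: u_6=203/240 ∈ [9/11, 1) → index 7
j=7: u_7=233/240 ∈ [9/11, 1) → index 7

0 0 3 3 3 6 7 7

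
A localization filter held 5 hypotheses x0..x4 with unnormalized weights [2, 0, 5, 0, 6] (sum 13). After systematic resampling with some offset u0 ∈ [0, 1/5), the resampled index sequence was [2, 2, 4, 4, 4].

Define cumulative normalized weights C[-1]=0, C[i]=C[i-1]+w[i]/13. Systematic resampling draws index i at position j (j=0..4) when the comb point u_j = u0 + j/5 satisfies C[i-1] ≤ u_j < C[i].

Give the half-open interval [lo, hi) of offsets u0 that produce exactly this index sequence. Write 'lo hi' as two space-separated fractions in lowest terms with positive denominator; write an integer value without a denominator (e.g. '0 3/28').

2/13 1/5

C = [2/13, 2/13, 7/13, 7/13, 1]
j=0 picked index 2: u0 ∈ [2/13, 7/13)
j=1 picked index 2: u0 ∈ [-3/65, 22/65)
j=2 picked index 4: u0 ∈ [9/65, 3/5)
j=3 picked index 4: u0 ∈ [-4/65, 2/5)
j=4 picked index 4: u0 ∈ [-17/65, 1/5)
intersection: [2/13, 1/5)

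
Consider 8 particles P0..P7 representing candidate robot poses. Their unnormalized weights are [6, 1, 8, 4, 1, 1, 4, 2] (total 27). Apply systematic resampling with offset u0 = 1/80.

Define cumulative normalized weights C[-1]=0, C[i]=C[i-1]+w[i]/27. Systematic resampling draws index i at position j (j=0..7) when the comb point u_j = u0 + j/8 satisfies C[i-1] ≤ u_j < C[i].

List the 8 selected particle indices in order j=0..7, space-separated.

C = [2/9, 7/27, 5/9, 19/27, 20/27, 7/9, 25/27, 1]
j=0: u_0=1/80 ∈ [0, 2/9) → index 0
j=1: u_1=11/80 ∈ [0, 2/9) → index 0
j=2: u_2=21/80 ∈ [7/27, 5/9) → index 2
j=3: u_3=31/80 ∈ [7/27, 5/9) → index 2
j=4: u_4=41/80 ∈ [7/27, 5/9) → index 2
j=5: u_5=51/80 ∈ [5/9, 19/27) → index 3
j=6: u_6=61/80 ∈ [20/27, 7/9) → index 5
j=7: u_7=71/80 ∈ [7/9, 25/27) → index 6

0 0 2 2 2 3 5 6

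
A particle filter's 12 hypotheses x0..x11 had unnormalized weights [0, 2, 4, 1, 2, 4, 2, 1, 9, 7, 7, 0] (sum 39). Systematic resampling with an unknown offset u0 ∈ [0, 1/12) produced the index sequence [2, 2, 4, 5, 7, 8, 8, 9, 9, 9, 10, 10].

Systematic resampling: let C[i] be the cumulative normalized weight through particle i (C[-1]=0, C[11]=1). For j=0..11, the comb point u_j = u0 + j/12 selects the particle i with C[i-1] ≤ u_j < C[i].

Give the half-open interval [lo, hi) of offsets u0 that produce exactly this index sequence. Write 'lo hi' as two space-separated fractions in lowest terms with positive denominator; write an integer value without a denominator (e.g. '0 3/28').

C = [0, 2/39, 2/13, 7/39, 3/13, 1/3, 5/13, 16/39, 25/39, 32/39, 1, 1]
j=0 picked index 2: u0 ∈ [2/39, 2/13)
j=1 picked index 2: u0 ∈ [-5/156, 11/156)
j=2 picked index 4: u0 ∈ [1/78, 5/78)
j=3 picked index 5: u0 ∈ [-1/52, 1/12)
j=4 picked index 7: u0 ∈ [2/39, 1/13)
j=5 picked index 8: u0 ∈ [-1/156, 35/156)
j=6 picked index 8: u0 ∈ [-7/78, 11/78)
j=7 picked index 9: u0 ∈ [3/52, 37/156)
j=8 picked index 9: u0 ∈ [-1/39, 2/13)
j=9 picked index 9: u0 ∈ [-17/156, 11/156)
j=10 picked index 10: u0 ∈ [-1/78, 1/6)
j=11 picked index 10: u0 ∈ [-5/52, 1/12)
intersection: [3/52, 5/78)

3/52 5/78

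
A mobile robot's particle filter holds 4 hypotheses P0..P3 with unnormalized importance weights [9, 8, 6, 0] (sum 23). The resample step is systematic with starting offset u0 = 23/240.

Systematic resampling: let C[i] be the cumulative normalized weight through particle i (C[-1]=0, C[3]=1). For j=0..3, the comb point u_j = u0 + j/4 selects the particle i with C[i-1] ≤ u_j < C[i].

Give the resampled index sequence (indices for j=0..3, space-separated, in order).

C = [9/23, 17/23, 1, 1]
j=0: u_0=23/240 ∈ [0, 9/23) → index 0
j=1: u_1=83/240 ∈ [0, 9/23) → index 0
j=2: u_2=143/240 ∈ [9/23, 17/23) → index 1
j=3: u_3=203/240 ∈ [17/23, 1) → index 2

0 0 1 2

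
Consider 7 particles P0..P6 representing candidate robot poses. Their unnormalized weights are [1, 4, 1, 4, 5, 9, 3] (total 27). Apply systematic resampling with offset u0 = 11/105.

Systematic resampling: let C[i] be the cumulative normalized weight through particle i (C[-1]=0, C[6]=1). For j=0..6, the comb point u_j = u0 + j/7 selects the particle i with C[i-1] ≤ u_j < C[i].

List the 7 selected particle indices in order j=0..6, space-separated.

1 3 4 4 5 5 6

C = [1/27, 5/27, 2/9, 10/27, 5/9, 8/9, 1]
j=0: u_0=11/105 ∈ [1/27, 5/27) → index 1
j=1: u_1=26/105 ∈ [2/9, 10/27) → index 3
j=2: u_2=41/105 ∈ [10/27, 5/9) → index 4
j=3: u_3=8/15 ∈ [10/27, 5/9) → index 4
j=4: u_4=71/105 ∈ [5/9, 8/9) → index 5
j=5: u_5=86/105 ∈ [5/9, 8/9) → index 5
j=6: u_6=101/105 ∈ [8/9, 1) → index 6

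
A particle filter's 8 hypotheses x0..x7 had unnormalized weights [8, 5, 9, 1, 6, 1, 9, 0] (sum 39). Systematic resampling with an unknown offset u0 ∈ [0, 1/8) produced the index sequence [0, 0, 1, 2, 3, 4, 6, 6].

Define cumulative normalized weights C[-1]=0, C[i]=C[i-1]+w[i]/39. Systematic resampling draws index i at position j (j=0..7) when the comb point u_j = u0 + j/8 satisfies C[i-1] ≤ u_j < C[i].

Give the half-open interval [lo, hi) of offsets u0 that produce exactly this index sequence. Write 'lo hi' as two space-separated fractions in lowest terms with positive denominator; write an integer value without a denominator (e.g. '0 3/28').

5/78 25/312

C = [8/39, 1/3, 22/39, 23/39, 29/39, 10/13, 1, 1]
j=0 picked index 0: u0 ∈ [0, 8/39)
j=1 picked index 0: u0 ∈ [-1/8, 25/312)
j=2 picked index 1: u0 ∈ [-7/156, 1/12)
j=3 picked index 2: u0 ∈ [-1/24, 59/312)
j=4 picked index 3: u0 ∈ [5/78, 7/78)
j=5 picked index 4: u0 ∈ [-11/312, 37/312)
j=6 picked index 6: u0 ∈ [1/52, 1/4)
j=7 picked index 6: u0 ∈ [-11/104, 1/8)
intersection: [5/78, 25/312)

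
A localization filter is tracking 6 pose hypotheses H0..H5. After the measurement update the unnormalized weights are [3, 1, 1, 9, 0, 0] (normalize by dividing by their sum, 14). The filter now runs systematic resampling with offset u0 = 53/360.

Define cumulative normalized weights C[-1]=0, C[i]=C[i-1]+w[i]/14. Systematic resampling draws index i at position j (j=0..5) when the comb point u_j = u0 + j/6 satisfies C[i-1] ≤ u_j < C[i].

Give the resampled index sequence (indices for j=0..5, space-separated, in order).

C = [3/14, 2/7, 5/14, 1, 1, 1]
j=0: u_0=53/360 ∈ [0, 3/14) → index 0
j=1: u_1=113/360 ∈ [2/7, 5/14) → index 2
j=2: u_2=173/360 ∈ [5/14, 1) → index 3
j=3: u_3=233/360 ∈ [5/14, 1) → index 3
j=4: u_4=293/360 ∈ [5/14, 1) → index 3
j=5: u_5=353/360 ∈ [5/14, 1) → index 3

0 2 3 3 3 3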